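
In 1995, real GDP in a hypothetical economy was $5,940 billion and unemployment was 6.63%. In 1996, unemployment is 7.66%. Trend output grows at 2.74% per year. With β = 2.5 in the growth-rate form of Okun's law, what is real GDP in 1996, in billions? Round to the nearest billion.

Δu = 7.66 - 6.63 = 1.03 points.
Okun's law (growth form): g_Y = g_Y* - β × Δu = 2.74 - 2.5 × (1.03) = 2.74 - 2.575 = 0.165%.
Real GDP in the next year = 5940 × (1 + 0.165/100) = 5940 × 1.00165 ≈ 5950 billion.

$5,950 billion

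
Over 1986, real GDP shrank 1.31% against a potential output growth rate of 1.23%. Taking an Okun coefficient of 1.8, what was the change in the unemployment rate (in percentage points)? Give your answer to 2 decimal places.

Growth-rate Okun's law: g_Y = g_Y* - β × Δu, so Δu = (g_Y* - g_Y)/β.
Δu = (1.23 + 1.31)/1.8 = 2.54/1.8 = 1.41 percentage points.

1.41 percentage points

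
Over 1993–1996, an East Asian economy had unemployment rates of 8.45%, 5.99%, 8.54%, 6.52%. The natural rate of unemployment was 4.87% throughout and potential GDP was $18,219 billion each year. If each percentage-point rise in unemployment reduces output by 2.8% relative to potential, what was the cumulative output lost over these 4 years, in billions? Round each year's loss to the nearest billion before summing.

Year 1993: gap = -2.8 × (8.45 - 4.87) = -10.024%, loss ≈ 18219 × 10.024/100 ≈ 1826.
Year 1994: gap = -2.8 × (5.99 - 4.87) = -3.136%, loss ≈ 18219 × 3.136/100 ≈ 571.
Year 1995: gap = -2.8 × (8.54 - 4.87) = -10.276%, loss ≈ 18219 × 10.276/100 ≈ 1872.
Year 1996: gap = -2.8 × (6.52 - 4.87) = -4.62%, loss ≈ 18219 × 4.62/100 ≈ 842.
Total lost output = 1826 + 571 + 1872 + 842 = 5111 billion.

$5,111 billion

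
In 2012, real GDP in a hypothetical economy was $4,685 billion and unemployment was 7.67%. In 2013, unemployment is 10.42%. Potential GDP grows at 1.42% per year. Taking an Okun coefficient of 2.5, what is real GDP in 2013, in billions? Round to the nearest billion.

Δu = 10.42 - 7.67 = 2.75 points.
Okun's law (growth form): g_Y = g_Y* - β × Δu = 1.42 - 2.5 × (2.75) = 1.42 - 6.875 = -5.455%.
Real GDP in the next year = 4685 × (1 - 5.455/100) = 4685 × 0.94545 ≈ 4429 billion.

$4,429 billion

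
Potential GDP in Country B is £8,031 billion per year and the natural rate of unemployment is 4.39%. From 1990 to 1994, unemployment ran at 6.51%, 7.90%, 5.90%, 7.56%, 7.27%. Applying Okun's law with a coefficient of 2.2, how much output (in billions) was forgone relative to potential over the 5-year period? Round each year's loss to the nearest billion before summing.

Year 1990: gap = -2.2 × (6.51 - 4.39) = -4.664%, loss ≈ 8031 × 4.664/100 ≈ 375.
Year 1991: gap = -2.2 × (7.9 - 4.39) = -7.722%, loss ≈ 8031 × 7.722/100 ≈ 620.
Year 1992: gap = -2.2 × (5.9 - 4.39) = -3.322%, loss ≈ 8031 × 3.322/100 ≈ 267.
Year 1993: gap = -2.2 × (7.56 - 4.39) = -6.974%, loss ≈ 8031 × 6.974/100 ≈ 560.
Year 1994: gap = -2.2 × (7.27 - 4.39) = -6.336%, loss ≈ 8031 × 6.336/100 ≈ 509.
Total lost output = 375 + 620 + 267 + 560 + 509 = 2331 billion.

£2,331 billion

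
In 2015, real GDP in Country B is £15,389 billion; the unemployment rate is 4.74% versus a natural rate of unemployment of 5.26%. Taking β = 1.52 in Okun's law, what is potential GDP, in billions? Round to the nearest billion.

£15,268 billion

Unemployment gap = 4.74 - 5.26 = -0.52 points, so output gap = -1.52 × (-0.52) = 0.7904%.
Since Y = Y* × (1 + gap/100), Y* = 15389/1.007904 ≈ 15268 billion.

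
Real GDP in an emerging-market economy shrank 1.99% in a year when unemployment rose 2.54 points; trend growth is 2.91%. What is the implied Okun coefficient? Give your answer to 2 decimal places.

β ≈ 1.93

Growth form: g_Y = g_Y* - β × Δu, so β = (g_Y* - g_Y)/Δu.
β = (2.91 + 1.99)/2.54 = 4.9/2.54 = 1.93.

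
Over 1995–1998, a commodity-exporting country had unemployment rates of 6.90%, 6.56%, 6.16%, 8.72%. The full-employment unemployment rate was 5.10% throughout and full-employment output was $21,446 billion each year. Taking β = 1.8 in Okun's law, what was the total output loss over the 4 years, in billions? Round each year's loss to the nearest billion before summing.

$3,065 billion

Year 1995: gap = -1.8 × (6.9 - 5.1) = -3.24%, loss ≈ 21446 × 3.24/100 ≈ 695.
Year 1996: gap = -1.8 × (6.56 - 5.1) = -2.628%, loss ≈ 21446 × 2.628/100 ≈ 564.
Year 1997: gap = -1.8 × (6.16 - 5.1) = -1.908%, loss ≈ 21446 × 1.908/100 ≈ 409.
Year 1998: gap = -1.8 × (8.72 - 5.1) = -6.516%, loss ≈ 21446 × 6.516/100 ≈ 1397.
Total lost output = 695 + 564 + 409 + 1397 = 3065 billion.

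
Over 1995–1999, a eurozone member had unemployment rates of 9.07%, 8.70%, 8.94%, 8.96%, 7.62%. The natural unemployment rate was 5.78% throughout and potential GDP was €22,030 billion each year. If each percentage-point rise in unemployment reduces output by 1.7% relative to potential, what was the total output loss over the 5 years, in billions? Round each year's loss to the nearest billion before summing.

Year 1995: gap = -1.7 × (9.07 - 5.78) = -5.593%, loss ≈ 22030 × 5.593/100 ≈ 1232.
Year 1996: gap = -1.7 × (8.7 - 5.78) = -4.964%, loss ≈ 22030 × 4.964/100 ≈ 1094.
Year 1997: gap = -1.7 × (8.94 - 5.78) = -5.372%, loss ≈ 22030 × 5.372/100 ≈ 1183.
Year 1998: gap = -1.7 × (8.96 - 5.78) = -5.406%, loss ≈ 22030 × 5.406/100 ≈ 1191.
Year 1999: gap = -1.7 × (7.62 - 5.78) = -3.128%, loss ≈ 22030 × 3.128/100 ≈ 689.
Total lost output = 1232 + 1094 + 1183 + 1191 + 689 = 5389 billion.

€5,389 billion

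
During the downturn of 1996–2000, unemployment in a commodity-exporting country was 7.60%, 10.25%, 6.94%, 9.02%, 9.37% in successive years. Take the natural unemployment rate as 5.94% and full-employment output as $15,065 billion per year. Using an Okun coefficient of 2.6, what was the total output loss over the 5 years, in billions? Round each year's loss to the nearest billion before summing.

Year 1996: gap = -2.6 × (7.6 - 5.94) = -4.316%, loss ≈ 15065 × 4.316/100 ≈ 650.
Year 1997: gap = -2.6 × (10.25 - 5.94) = -11.206%, loss ≈ 15065 × 11.206/100 ≈ 1688.
Year 1998: gap = -2.6 × (6.94 - 5.94) = -2.6%, loss ≈ 15065 × 2.6/100 ≈ 392.
Year 1999: gap = -2.6 × (9.02 - 5.94) = -8.008%, loss ≈ 15065 × 8.008/100 ≈ 1206.
Year 2000: gap = -2.6 × (9.37 - 5.94) = -8.918%, loss ≈ 15065 × 8.918/100 ≈ 1343.
Total lost output = 650 + 1688 + 392 + 1206 + 1343 = 5279 billion.

$5,279 billion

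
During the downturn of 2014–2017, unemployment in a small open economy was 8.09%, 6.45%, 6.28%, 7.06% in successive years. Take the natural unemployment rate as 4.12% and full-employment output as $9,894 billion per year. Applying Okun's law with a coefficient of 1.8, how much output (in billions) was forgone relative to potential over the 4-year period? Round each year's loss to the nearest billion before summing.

Year 2014: gap = -1.8 × (8.09 - 4.12) = -7.146%, loss ≈ 9894 × 7.146/100 ≈ 707.
Year 2015: gap = -1.8 × (6.45 - 4.12) = -4.194%, loss ≈ 9894 × 4.194/100 ≈ 415.
Year 2016: gap = -1.8 × (6.28 - 4.12) = -3.888%, loss ≈ 9894 × 3.888/100 ≈ 385.
Year 2017: gap = -1.8 × (7.06 - 4.12) = -5.292%, loss ≈ 9894 × 5.292/100 ≈ 524.
Total lost output = 707 + 415 + 385 + 524 = 2031 billion.

$2,031 billion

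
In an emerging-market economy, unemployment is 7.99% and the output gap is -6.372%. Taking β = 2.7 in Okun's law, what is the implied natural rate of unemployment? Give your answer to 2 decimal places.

From Okun's law, u - u* = -(output gap)/β = -(-6.372)/2.7 = 2.36 points.
So u* = 7.99 - 2.36 = 5.63%.

5.63%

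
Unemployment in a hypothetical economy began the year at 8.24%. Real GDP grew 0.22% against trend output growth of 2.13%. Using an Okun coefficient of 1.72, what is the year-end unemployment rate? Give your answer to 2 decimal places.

9.35%

Growth-rate Okun's law: g_Y = g_Y* - β × Δu, so Δu = (g_Y* - g_Y)/β.
Δu = (2.13 - 0.22)/1.72 = 1.91/1.72 = 1.11 percentage points.
Year-end unemployment = 8.24 + 1.11 = 9.35%.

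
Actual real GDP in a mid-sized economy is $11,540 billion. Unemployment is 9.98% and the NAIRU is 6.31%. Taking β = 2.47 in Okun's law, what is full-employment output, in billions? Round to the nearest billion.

Unemployment gap = 9.98 - 6.31 = 3.67 points, so output gap = -2.47 × 3.67 = -9.0649%.
Since Y = Y* × (1 + gap/100), Y* = 11540/0.909351 ≈ 12690 billion.

$12,690 billion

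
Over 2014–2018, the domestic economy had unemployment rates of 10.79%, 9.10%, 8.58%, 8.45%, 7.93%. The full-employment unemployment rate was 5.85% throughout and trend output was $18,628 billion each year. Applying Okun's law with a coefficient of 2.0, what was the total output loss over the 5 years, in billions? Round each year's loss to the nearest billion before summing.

$5,812 billion

Year 2014: gap = -2.0 × (10.79 - 5.85) = -9.88%, loss ≈ 18628 × 9.88/100 ≈ 1840.
Year 2015: gap = -2.0 × (9.1 - 5.85) = -6.5%, loss ≈ 18628 × 6.5/100 ≈ 1211.
Year 2016: gap = -2.0 × (8.58 - 5.85) = -5.46%, loss ≈ 18628 × 5.46/100 ≈ 1017.
Year 2017: gap = -2.0 × (8.45 - 5.85) = -5.2%, loss ≈ 18628 × 5.2/100 ≈ 969.
Year 2018: gap = -2.0 × (7.93 - 5.85) = -4.16%, loss ≈ 18628 × 4.16/100 ≈ 775.
Total lost output = 1840 + 1211 + 1017 + 969 + 775 = 5812 billion.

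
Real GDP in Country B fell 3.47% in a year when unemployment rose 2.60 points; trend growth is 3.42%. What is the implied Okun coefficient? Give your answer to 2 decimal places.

β ≈ 2.65

Growth form: g_Y = g_Y* - β × Δu, so β = (g_Y* - g_Y)/Δu.
β = (3.42 + 3.47)/2.60 = 6.89/2.60 = 2.65.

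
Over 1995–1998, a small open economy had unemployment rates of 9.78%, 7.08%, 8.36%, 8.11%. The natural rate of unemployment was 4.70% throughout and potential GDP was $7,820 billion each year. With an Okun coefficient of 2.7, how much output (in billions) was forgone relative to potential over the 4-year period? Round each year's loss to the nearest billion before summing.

$3,069 billion

Year 1995: gap = -2.7 × (9.78 - 4.7) = -13.716%, loss ≈ 7820 × 13.716/100 ≈ 1073.
Year 1996: gap = -2.7 × (7.08 - 4.7) = -6.426%, loss ≈ 7820 × 6.426/100 ≈ 503.
Year 1997: gap = -2.7 × (8.36 - 4.7) = -9.882%, loss ≈ 7820 × 9.882/100 ≈ 773.
Year 1998: gap = -2.7 × (8.11 - 4.7) = -9.207%, loss ≈ 7820 × 9.207/100 ≈ 720.
Total lost output = 1073 + 503 + 773 + 720 = 3069 billion.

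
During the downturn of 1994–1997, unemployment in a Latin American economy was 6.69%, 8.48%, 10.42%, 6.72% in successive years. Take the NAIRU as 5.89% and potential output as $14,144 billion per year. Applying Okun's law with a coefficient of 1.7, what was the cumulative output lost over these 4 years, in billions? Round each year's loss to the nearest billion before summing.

Year 1994: gap = -1.7 × (6.69 - 5.89) = -1.36%, loss ≈ 14144 × 1.36/100 ≈ 192.
Year 1995: gap = -1.7 × (8.48 - 5.89) = -4.403%, loss ≈ 14144 × 4.403/100 ≈ 623.
Year 1996: gap = -1.7 × (10.42 - 5.89) = -7.701%, loss ≈ 14144 × 7.701/100 ≈ 1089.
Year 1997: gap = -1.7 × (6.72 - 5.89) = -1.411%, loss ≈ 14144 × 1.411/100 ≈ 200.
Total lost output = 192 + 623 + 1089 + 200 = 2104 billion.

$2,104 billion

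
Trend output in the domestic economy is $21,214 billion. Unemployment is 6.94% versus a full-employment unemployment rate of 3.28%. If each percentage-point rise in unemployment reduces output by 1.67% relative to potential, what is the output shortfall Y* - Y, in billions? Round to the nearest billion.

$1,297 billion

Output gap = -1.67 × (6.94 - 3.28) = -1.67 × 3.66 = -6.1122%.
Actual GDP ≈ 21214 × 0.938878 ≈ 19917 billion, so the shortfall is 21214 - 19917 = 1297 billion.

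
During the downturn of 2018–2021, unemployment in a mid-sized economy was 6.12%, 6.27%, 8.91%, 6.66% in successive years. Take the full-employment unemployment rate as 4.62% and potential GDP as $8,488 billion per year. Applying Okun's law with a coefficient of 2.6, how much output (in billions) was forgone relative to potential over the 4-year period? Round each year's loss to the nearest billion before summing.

$2,092 billion

Year 2018: gap = -2.6 × (6.12 - 4.62) = -3.9%, loss ≈ 8488 × 3.9/100 ≈ 331.
Year 2019: gap = -2.6 × (6.27 - 4.62) = -4.29%, loss ≈ 8488 × 4.29/100 ≈ 364.
Year 2020: gap = -2.6 × (8.91 - 4.62) = -11.154%, loss ≈ 8488 × 11.154/100 ≈ 947.
Year 2021: gap = -2.6 × (6.66 - 4.62) = -5.304%, loss ≈ 8488 × 5.304/100 ≈ 450.
Total lost output = 331 + 364 + 947 + 450 = 2092 billion.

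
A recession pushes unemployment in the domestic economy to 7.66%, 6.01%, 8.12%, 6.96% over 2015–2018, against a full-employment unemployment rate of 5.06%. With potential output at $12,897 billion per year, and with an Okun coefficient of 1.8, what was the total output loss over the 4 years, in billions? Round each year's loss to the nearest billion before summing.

$1,976 billion

Year 2015: gap = -1.8 × (7.66 - 5.06) = -4.68%, loss ≈ 12897 × 4.68/100 ≈ 604.
Year 2016: gap = -1.8 × (6.01 - 5.06) = -1.71%, loss ≈ 12897 × 1.71/100 ≈ 221.
Year 2017: gap = -1.8 × (8.12 - 5.06) = -5.508%, loss ≈ 12897 × 5.508/100 ≈ 710.
Year 2018: gap = -1.8 × (6.96 - 5.06) = -3.42%, loss ≈ 12897 × 3.42/100 ≈ 441.
Total lost output = 604 + 221 + 710 + 441 = 1976 billion.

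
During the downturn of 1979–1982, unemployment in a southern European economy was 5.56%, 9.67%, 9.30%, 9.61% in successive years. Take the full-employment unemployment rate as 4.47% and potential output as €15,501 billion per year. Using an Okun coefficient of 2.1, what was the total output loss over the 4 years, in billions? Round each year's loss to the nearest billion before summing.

€5,293 billion

Year 1979: gap = -2.1 × (5.56 - 4.47) = -2.289%, loss ≈ 15501 × 2.289/100 ≈ 355.
Year 1980: gap = -2.1 × (9.67 - 4.47) = -10.92%, loss ≈ 15501 × 10.92/100 ≈ 1693.
Year 1981: gap = -2.1 × (9.3 - 4.47) = -10.143%, loss ≈ 15501 × 10.143/100 ≈ 1572.
Year 1982: gap = -2.1 × (9.61 - 4.47) = -10.794%, loss ≈ 15501 × 10.794/100 ≈ 1673.
Total lost output = 355 + 1693 + 1572 + 1673 = 5293 billion.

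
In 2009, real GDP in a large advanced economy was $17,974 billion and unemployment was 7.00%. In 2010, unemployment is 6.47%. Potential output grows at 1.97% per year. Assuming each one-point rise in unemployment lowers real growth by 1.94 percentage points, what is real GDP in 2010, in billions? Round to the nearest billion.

Δu = 6.47 - 7 = -0.53 points.
Okun's law (growth form): g_Y = g_Y* - β × Δu = 1.97 - 1.94 × (-0.53) = 1.97 + 1.0282 = 2.9982%.
Real GDP in the next year = 17974 × (1 + 2.9982/100) = 17974 × 1.029982 ≈ 18513 billion.

$18,513 billion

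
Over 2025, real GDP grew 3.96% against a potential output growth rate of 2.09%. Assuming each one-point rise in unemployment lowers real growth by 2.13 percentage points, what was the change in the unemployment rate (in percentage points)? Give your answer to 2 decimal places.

-0.88 percentage points

Growth-rate Okun's law: g_Y = g_Y* - β × Δu, so Δu = (g_Y* - g_Y)/β.
Δu = (2.09 - 3.96)/2.13 = -1.87/2.13 = -0.88 percentage points.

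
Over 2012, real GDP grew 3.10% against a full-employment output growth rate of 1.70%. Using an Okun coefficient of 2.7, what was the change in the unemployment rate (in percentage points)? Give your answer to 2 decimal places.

-0.52 percentage points

Growth-rate Okun's law: g_Y = g_Y* - β × Δu, so Δu = (g_Y* - g_Y)/β.
Δu = (1.7 - 3.1)/2.7 = -1.4/2.7 = -0.52 percentage points.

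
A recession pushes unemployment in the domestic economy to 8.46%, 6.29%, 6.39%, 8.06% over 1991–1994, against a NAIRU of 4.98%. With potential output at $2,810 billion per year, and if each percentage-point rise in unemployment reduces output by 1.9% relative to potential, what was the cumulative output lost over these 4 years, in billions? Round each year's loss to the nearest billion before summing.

$495 billion

Year 1991: gap = -1.9 × (8.46 - 4.98) = -6.612%, loss ≈ 2810 × 6.612/100 ≈ 186.
Year 1992: gap = -1.9 × (6.29 - 4.98) = -2.489%, loss ≈ 2810 × 2.489/100 ≈ 70.
Year 1993: gap = -1.9 × (6.39 - 4.98) = -2.679%, loss ≈ 2810 × 2.679/100 ≈ 75.
Year 1994: gap = -1.9 × (8.06 - 4.98) = -5.852%, loss ≈ 2810 × 5.852/100 ≈ 164.
Total lost output = 186 + 70 + 75 + 164 = 495 billion.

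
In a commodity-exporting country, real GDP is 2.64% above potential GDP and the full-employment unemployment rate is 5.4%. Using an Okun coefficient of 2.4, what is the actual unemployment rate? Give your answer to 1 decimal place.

4.3%

From Okun's law, u - u* = -(output gap)/β = -(2.64)/2.4 = -1.1 points.
So u = 5.4 - 1.1 = 4.3%.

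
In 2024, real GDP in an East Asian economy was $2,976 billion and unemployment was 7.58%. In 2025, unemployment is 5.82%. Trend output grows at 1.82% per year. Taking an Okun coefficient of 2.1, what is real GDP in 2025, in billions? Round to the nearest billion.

$3,140 billion

Δu = 5.82 - 7.58 = -1.76 points.
Okun's law (growth form): g_Y = g_Y* - β × Δu = 1.82 - 2.1 × (-1.76) = 1.82 + 3.696 = 5.516%.
Real GDP in the next year = 2976 × (1 + 5.516/100) = 2976 × 1.05516 ≈ 3140 billion.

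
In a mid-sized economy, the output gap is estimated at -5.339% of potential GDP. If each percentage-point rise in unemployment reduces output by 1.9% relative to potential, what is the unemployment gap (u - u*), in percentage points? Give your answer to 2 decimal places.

2.81 percentage points

Okun's law: output gap = -β × (u - u*), so u - u* = -(output gap)/β.
u - u* = -(-5.339)/1.9 = 2.81 percentage points.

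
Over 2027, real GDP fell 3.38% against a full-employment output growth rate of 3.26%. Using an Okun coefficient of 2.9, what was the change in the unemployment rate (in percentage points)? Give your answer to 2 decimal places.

Growth-rate Okun's law: g_Y = g_Y* - β × Δu, so Δu = (g_Y* - g_Y)/β.
Δu = (3.26 + 3.38)/2.9 = 6.64/2.9 = 2.29 percentage points.

2.29 percentage points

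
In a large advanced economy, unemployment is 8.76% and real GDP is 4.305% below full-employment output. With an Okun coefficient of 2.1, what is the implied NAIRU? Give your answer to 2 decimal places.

6.71%

From Okun's law, u - u* = -(output gap)/β = -(-4.305)/2.1 = 2.05 points.
So u* = 8.76 - 2.05 = 6.71%.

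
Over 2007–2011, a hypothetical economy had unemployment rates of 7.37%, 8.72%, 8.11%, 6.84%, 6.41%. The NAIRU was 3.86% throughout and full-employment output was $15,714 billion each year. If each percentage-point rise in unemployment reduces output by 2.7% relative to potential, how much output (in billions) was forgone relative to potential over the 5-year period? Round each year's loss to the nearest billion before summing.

$7,700 billion

Year 2007: gap = -2.7 × (7.37 - 3.86) = -9.477%, loss ≈ 15714 × 9.477/100 ≈ 1489.
Year 2008: gap = -2.7 × (8.72 - 3.86) = -13.122%, loss ≈ 15714 × 13.122/100 ≈ 2062.
Year 2009: gap = -2.7 × (8.11 - 3.86) = -11.475%, loss ≈ 15714 × 11.475/100 ≈ 1803.
Year 2010: gap = -2.7 × (6.84 - 3.86) = -8.046%, loss ≈ 15714 × 8.046/100 ≈ 1264.
Year 2011: gap = -2.7 × (6.41 - 3.86) = -6.885%, loss ≈ 15714 × 6.885/100 ≈ 1082.
Total lost output = 1489 + 2062 + 1803 + 1264 + 1082 = 7700 billion.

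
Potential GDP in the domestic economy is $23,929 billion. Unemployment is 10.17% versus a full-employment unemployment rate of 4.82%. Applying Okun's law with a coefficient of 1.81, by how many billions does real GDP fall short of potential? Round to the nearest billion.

$2,317 billion

Output gap = -1.81 × (10.17 - 4.82) = -1.81 × 5.35 = -9.6835%.
Actual GDP ≈ 23929 × 0.903165 ≈ 21612 billion, so the shortfall is 23929 - 21612 = 2317 billion.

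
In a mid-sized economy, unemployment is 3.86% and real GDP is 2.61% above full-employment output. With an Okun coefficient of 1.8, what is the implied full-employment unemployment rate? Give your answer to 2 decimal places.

5.31%

From Okun's law, u - u* = -(output gap)/β = -(2.61)/1.8 = -1.45 points.
So u* = 3.86 + 1.45 = 5.31%.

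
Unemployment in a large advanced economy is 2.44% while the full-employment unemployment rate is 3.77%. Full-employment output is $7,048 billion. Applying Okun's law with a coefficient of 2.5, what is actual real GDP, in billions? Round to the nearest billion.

$7,282 billion

Unemployment gap = 2.44 - 3.77 = -1.33 points, so the output gap is -2.5 × (-1.33) = 3.325%.
Actual GDP = 7048 × (1 + 3.325/100) = 7048 × 1.03325 ≈ 7282 billion.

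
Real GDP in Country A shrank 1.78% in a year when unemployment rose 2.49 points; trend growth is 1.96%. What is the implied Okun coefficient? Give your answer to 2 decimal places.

β ≈ 1.50

Growth form: g_Y = g_Y* - β × Δu, so β = (g_Y* - g_Y)/Δu.
β = (1.96 + 1.78)/2.49 = 3.74/2.49 = 1.50.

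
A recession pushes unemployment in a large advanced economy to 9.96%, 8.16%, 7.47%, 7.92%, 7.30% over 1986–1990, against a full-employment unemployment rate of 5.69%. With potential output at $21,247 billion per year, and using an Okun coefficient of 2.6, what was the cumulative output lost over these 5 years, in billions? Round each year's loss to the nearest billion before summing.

$6,827 billion

Year 1986: gap = -2.6 × (9.96 - 5.69) = -11.102%, loss ≈ 21247 × 11.102/100 ≈ 2359.
Year 1987: gap = -2.6 × (8.16 - 5.69) = -6.422%, loss ≈ 21247 × 6.422/100 ≈ 1364.
Year 1988: gap = -2.6 × (7.47 - 5.69) = -4.628%, loss ≈ 21247 × 4.628/100 ≈ 983.
Year 1989: gap = -2.6 × (7.92 - 5.69) = -5.798%, loss ≈ 21247 × 5.798/100 ≈ 1232.
Year 1990: gap = -2.6 × (7.3 - 5.69) = -4.186%, loss ≈ 21247 × 4.186/100 ≈ 889.
Total lost output = 2359 + 1364 + 983 + 1232 + 889 = 6827 billion.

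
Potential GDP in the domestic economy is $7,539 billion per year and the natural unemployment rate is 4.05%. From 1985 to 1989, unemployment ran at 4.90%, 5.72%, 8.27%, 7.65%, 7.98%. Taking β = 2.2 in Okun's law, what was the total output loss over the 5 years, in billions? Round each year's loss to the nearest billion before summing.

$2,367 billion

Year 1985: gap = -2.2 × (4.9 - 4.05) = -1.87%, loss ≈ 7539 × 1.87/100 ≈ 141.
Year 1986: gap = -2.2 × (5.72 - 4.05) = -3.674%, loss ≈ 7539 × 3.674/100 ≈ 277.
Year 1987: gap = -2.2 × (8.27 - 4.05) = -9.284%, loss ≈ 7539 × 9.284/100 ≈ 700.
Year 1988: gap = -2.2 × (7.65 - 4.05) = -7.92%, loss ≈ 7539 × 7.92/100 ≈ 597.
Year 1989: gap = -2.2 × (7.98 - 4.05) = -8.646%, loss ≈ 7539 × 8.646/100 ≈ 652.
Total lost output = 141 + 277 + 700 + 597 + 652 = 2367 billion.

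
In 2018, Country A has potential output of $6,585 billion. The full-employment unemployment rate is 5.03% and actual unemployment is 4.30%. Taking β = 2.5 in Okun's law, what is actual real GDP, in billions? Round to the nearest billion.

Unemployment gap = 4.3 - 5.03 = -0.73 points, so the output gap is -2.5 × (-0.73) = 1.825%.
Actual GDP = 6585 × (1 + 1.825/100) = 6585 × 1.01825 ≈ 6705 billion.

$6,705 billion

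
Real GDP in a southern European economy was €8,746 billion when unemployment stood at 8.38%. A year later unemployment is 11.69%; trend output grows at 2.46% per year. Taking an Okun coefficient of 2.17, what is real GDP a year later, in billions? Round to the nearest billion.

€8,333 billion

Δu = 11.69 - 8.38 = 3.31 points.
Okun's law (growth form): g_Y = g_Y* - β × Δu = 2.46 - 2.17 × (3.31) = 2.46 - 7.1827 = -4.7227%.
Real GDP in the next year = 8746 × (1 - 4.7227/100) = 8746 × 0.952773 ≈ 8333 billion.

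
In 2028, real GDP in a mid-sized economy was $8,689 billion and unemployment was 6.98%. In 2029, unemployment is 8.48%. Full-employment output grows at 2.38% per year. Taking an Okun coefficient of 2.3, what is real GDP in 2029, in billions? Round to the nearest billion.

Δu = 8.48 - 6.98 = 1.5 points.
Okun's law (growth form): g_Y = g_Y* - β × Δu = 2.38 - 2.3 × (1.50) = 2.38 - 3.45 = -1.07%.
Real GDP in the next year = 8689 × (1 - 1.07/100) = 8689 × 0.9893 ≈ 8596 billion.

$8,596 billion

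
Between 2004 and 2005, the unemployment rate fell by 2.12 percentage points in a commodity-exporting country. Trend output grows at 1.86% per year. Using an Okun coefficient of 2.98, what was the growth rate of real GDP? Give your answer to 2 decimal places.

Growth-rate Okun's law: g_Y = g_Y* - β × Δu.
g_Y = 1.86 - 2.98 × (-2.12) = 1.86 + 6.3176 = 8.1776%, i.e. 8.18% to 2 d.p.

8.18%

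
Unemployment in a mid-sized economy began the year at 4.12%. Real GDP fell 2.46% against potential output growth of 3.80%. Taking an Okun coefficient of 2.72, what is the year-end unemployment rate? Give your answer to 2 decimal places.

6.42%

Growth-rate Okun's law: g_Y = g_Y* - β × Δu, so Δu = (g_Y* - g_Y)/β.
Δu = (3.8 + 2.46)/2.72 = 6.26/2.72 = 2.30 percentage points.
Year-end unemployment = 4.12 + 2.3 = 6.42%.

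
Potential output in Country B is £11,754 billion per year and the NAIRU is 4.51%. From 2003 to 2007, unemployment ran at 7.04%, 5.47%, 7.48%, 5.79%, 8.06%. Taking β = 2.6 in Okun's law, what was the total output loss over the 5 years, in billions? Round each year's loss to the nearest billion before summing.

Year 2003: gap = -2.6 × (7.04 - 4.51) = -6.578%, loss ≈ 11754 × 6.578/100 ≈ 773.
Year 2004: gap = -2.6 × (5.47 - 4.51) = -2.496%, loss ≈ 11754 × 2.496/100 ≈ 293.
Year 2005: gap = -2.6 × (7.48 - 4.51) = -7.722%, loss ≈ 11754 × 7.722/100 ≈ 908.
Year 2006: gap = -2.6 × (5.79 - 4.51) = -3.328%, loss ≈ 11754 × 3.328/100 ≈ 391.
Year 2007: gap = -2.6 × (8.06 - 4.51) = -9.23%, loss ≈ 11754 × 9.23/100 ≈ 1085.
Total lost output = 773 + 293 + 908 + 391 + 1085 = 3450 billion.

£3,450 billion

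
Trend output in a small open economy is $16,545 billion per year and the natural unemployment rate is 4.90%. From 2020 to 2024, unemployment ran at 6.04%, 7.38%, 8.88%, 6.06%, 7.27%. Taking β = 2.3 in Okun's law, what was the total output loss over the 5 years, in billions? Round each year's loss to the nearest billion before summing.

$4,236 billion

Year 2020: gap = -2.3 × (6.04 - 4.9) = -2.622%, loss ≈ 16545 × 2.622/100 ≈ 434.
Year 2021: gap = -2.3 × (7.38 - 4.9) = -5.704%, loss ≈ 16545 × 5.704/100 ≈ 944.
Year 2022: gap = -2.3 × (8.88 - 4.9) = -9.154%, loss ≈ 16545 × 9.154/100 ≈ 1515.
Year 2023: gap = -2.3 × (6.06 - 4.9) = -2.668%, loss ≈ 16545 × 2.668/100 ≈ 441.
Year 2024: gap = -2.3 × (7.27 - 4.9) = -5.451%, loss ≈ 16545 × 5.451/100 ≈ 902.
Total lost output = 434 + 944 + 1515 + 441 + 902 = 4236 billion.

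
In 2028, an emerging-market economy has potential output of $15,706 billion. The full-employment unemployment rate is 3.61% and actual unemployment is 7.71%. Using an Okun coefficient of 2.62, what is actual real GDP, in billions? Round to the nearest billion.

Unemployment gap = 7.71 - 3.61 = 4.1 points, so the output gap is -2.62 × 4.1 = -10.742%.
Actual GDP = 15706 × (1 - 10.742/100) = 15706 × 0.89258 ≈ 14019 billion.

$14,019 billion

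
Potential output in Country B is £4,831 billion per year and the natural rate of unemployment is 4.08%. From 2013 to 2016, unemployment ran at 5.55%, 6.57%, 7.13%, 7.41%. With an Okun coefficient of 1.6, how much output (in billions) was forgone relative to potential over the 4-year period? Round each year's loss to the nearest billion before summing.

Year 2013: gap = -1.6 × (5.55 - 4.08) = -2.352%, loss ≈ 4831 × 2.352/100 ≈ 114.
Year 2014: gap = -1.6 × (6.57 - 4.08) = -3.984%, loss ≈ 4831 × 3.984/100 ≈ 192.
Year 2015: gap = -1.6 × (7.13 - 4.08) = -4.88%, loss ≈ 4831 × 4.88/100 ≈ 236.
Year 2016: gap = -1.6 × (7.41 - 4.08) = -5.328%, loss ≈ 4831 × 5.328/100 ≈ 257.
Total lost output = 114 + 192 + 236 + 257 = 799 billion.

£799 billion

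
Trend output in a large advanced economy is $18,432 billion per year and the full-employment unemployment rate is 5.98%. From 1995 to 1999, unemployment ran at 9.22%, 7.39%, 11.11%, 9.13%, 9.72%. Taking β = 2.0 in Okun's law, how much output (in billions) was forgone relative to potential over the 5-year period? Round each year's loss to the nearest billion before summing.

Year 1995: gap = -2.0 × (9.22 - 5.98) = -6.48%, loss ≈ 18432 × 6.48/100 ≈ 1194.
Year 1996: gap = -2.0 × (7.39 - 5.98) = -2.82%, loss ≈ 18432 × 2.82/100 ≈ 520.
Year 1997: gap = -2.0 × (11.11 - 5.98) = -10.26%, loss ≈ 18432 × 10.26/100 ≈ 1891.
Year 1998: gap = -2.0 × (9.13 - 5.98) = -6.3%, loss ≈ 18432 × 6.3/100 ≈ 1161.
Year 1999: gap = -2.0 × (9.72 - 5.98) = -7.48%, loss ≈ 18432 × 7.48/100 ≈ 1379.
Total lost output = 1194 + 520 + 1891 + 1161 + 1379 = 6145 billion.

$6,145 billion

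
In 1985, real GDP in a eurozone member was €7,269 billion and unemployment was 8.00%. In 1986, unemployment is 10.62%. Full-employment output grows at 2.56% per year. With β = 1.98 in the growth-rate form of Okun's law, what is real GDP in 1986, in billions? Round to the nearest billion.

€7,078 billion

Δu = 10.62 - 8 = 2.62 points.
Okun's law (growth form): g_Y = g_Y* - β × Δu = 2.56 - 1.98 × (2.62) = 2.56 - 5.1876 = -2.6276%.
Real GDP in the next year = 7269 × (1 - 2.6276/100) = 7269 × 0.973724 ≈ 7078 billion.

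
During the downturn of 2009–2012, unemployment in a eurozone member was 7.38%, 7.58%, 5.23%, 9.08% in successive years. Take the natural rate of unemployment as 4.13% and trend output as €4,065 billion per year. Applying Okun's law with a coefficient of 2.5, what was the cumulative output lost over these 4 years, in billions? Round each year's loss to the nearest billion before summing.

€1,296 billion

Year 2009: gap = -2.5 × (7.38 - 4.13) = -8.125%, loss ≈ 4065 × 8.125/100 ≈ 330.
Year 2010: gap = -2.5 × (7.58 - 4.13) = -8.625%, loss ≈ 4065 × 8.625/100 ≈ 351.
Year 2011: gap = -2.5 × (5.23 - 4.13) = -2.75%, loss ≈ 4065 × 2.75/100 ≈ 112.
Year 2012: gap = -2.5 × (9.08 - 4.13) = -12.375%, loss ≈ 4065 × 12.375/100 ≈ 503.
Total lost output = 330 + 351 + 112 + 503 = 1296 billion.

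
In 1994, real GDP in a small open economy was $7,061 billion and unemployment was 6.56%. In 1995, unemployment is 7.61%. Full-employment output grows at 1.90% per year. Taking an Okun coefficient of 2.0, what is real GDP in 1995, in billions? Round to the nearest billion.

$7,047 billion

Δu = 7.61 - 6.56 = 1.05 points.
Okun's law (growth form): g_Y = g_Y* - β × Δu = 1.90 - 2.0 × (1.05) = 1.9 - 2.1 = -0.2%.
Real GDP in the next year = 7061 × (1 - 0.2/100) = 7061 × 0.998 ≈ 7047 billion.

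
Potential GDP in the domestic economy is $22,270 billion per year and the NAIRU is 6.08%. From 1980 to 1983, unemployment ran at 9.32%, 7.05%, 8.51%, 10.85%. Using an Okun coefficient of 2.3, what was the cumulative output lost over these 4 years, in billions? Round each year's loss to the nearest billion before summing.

Year 1980: gap = -2.3 × (9.32 - 6.08) = -7.452%, loss ≈ 22270 × 7.452/100 ≈ 1660.
Year 1981: gap = -2.3 × (7.05 - 6.08) = -2.231%, loss ≈ 22270 × 2.231/100 ≈ 497.
Year 1982: gap = -2.3 × (8.51 - 6.08) = -5.589%, loss ≈ 22270 × 5.589/100 ≈ 1245.
Year 1983: gap = -2.3 × (10.85 - 6.08) = -10.971%, loss ≈ 22270 × 10.971/100 ≈ 2443.
Total lost output = 1660 + 497 + 1245 + 2443 = 5845 billion.

$5,845 billion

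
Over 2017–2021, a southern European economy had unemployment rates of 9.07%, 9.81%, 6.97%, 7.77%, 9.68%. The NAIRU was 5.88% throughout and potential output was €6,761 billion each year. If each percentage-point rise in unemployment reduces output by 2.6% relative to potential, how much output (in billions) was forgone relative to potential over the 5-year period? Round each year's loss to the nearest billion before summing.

€2,444 billion

Year 2017: gap = -2.6 × (9.07 - 5.88) = -8.294%, loss ≈ 6761 × 8.294/100 ≈ 561.
Year 2018: gap = -2.6 × (9.81 - 5.88) = -10.218%, loss ≈ 6761 × 10.218/100 ≈ 691.
Year 2019: gap = -2.6 × (6.97 - 5.88) = -2.834%, loss ≈ 6761 × 2.834/100 ≈ 192.
Year 2020: gap = -2.6 × (7.77 - 5.88) = -4.914%, loss ≈ 6761 × 4.914/100 ≈ 332.
Year 2021: gap = -2.6 × (9.68 - 5.88) = -9.88%, loss ≈ 6761 × 9.88/100 ≈ 668.
Total lost output = 561 + 691 + 192 + 332 + 668 = 2444 billion.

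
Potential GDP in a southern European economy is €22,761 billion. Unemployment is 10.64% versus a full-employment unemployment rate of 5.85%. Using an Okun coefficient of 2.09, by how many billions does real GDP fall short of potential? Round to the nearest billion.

€2,279 billion

Output gap = -2.09 × (10.64 - 5.85) = -2.09 × 4.79 = -10.0111%.
Actual GDP ≈ 22761 × 0.899889 ≈ 20482 billion, so the shortfall is 22761 - 20482 = 2279 billion.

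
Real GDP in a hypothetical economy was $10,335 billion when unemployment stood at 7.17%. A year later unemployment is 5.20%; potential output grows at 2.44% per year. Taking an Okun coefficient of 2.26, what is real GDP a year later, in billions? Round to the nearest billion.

$11,047 billion

Δu = 5.2 - 7.17 = -1.97 points.
Okun's law (growth form): g_Y = g_Y* - β × Δu = 2.44 - 2.26 × (-1.97) = 2.44 + 4.4522 = 6.8922%.
Real GDP in the next year = 10335 × (1 + 6.8922/100) = 10335 × 1.068922 ≈ 11047 billion.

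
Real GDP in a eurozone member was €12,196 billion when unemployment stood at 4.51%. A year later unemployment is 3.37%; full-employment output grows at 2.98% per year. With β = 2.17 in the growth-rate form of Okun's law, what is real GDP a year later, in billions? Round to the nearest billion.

Δu = 3.37 - 4.51 = -1.14 points.
Okun's law (growth form): g_Y = g_Y* - β × Δu = 2.98 - 2.17 × (-1.14) = 2.98 + 2.4738 = 5.4538%.
Real GDP in the next year = 12196 × (1 + 5.4538/100) = 12196 × 1.054538 ≈ 12861 billion.

€12,861 billion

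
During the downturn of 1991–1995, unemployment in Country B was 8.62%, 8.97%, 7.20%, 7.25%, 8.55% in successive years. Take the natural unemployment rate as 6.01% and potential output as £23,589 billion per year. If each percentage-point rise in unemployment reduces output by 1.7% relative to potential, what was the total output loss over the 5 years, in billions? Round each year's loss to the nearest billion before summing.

£4,227 billion

Year 1991: gap = -1.7 × (8.62 - 6.01) = -4.437%, loss ≈ 23589 × 4.437/100 ≈ 1047.
Year 1992: gap = -1.7 × (8.97 - 6.01) = -5.032%, loss ≈ 23589 × 5.032/100 ≈ 1187.
Year 1993: gap = -1.7 × (7.2 - 6.01) = -2.023%, loss ≈ 23589 × 2.023/100 ≈ 477.
Year 1994: gap = -1.7 × (7.25 - 6.01) = -2.108%, loss ≈ 23589 × 2.108/100 ≈ 497.
Year 1995: gap = -1.7 × (8.55 - 6.01) = -4.318%, loss ≈ 23589 × 4.318/100 ≈ 1019.
Total lost output = 1047 + 1187 + 477 + 497 + 1019 = 4227 billion.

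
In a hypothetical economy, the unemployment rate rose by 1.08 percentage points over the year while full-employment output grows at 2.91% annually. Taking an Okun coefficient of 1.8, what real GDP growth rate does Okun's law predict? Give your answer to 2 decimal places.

Growth-rate Okun's law: g_Y = g_Y* - β × Δu.
g_Y = 2.91 - 1.8 × (1.08) = 2.91 - 1.944 = 0.966%, i.e. 0.97% to 2 d.p.

0.97%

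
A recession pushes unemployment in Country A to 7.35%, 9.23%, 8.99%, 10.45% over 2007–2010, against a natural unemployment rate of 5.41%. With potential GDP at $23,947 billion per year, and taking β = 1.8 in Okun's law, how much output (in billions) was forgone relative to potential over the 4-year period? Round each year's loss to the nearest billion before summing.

$6,198 billion

Year 2007: gap = -1.8 × (7.35 - 5.41) = -3.492%, loss ≈ 23947 × 3.492/100 ≈ 836.
Year 2008: gap = -1.8 × (9.23 - 5.41) = -6.876%, loss ≈ 23947 × 6.876/100 ≈ 1647.
Year 2009: gap = -1.8 × (8.99 - 5.41) = -6.444%, loss ≈ 23947 × 6.444/100 ≈ 1543.
Year 2010: gap = -1.8 × (10.45 - 5.41) = -9.072%, loss ≈ 23947 × 9.072/100 ≈ 2172.
Total lost output = 836 + 1647 + 1543 + 2172 = 6198 billion.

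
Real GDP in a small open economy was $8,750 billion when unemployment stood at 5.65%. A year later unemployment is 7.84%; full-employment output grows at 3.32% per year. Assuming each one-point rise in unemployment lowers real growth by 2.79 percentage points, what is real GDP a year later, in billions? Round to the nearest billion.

Δu = 7.84 - 5.65 = 2.19 points.
Okun's law (growth form): g_Y = g_Y* - β × Δu = 3.32 - 2.79 × (2.19) = 3.32 - 6.1101 = -2.7901%.
Real GDP in the next year = 8750 × (1 - 2.7901/100) = 8750 × 0.972099 ≈ 8506 billion.

$8,506 billion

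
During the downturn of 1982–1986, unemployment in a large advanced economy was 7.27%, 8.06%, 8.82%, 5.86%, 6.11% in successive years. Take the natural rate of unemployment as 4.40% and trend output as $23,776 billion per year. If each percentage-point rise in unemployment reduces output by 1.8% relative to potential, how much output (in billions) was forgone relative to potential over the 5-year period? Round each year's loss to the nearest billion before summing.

$6,043 billion

Year 1982: gap = -1.8 × (7.27 - 4.4) = -5.166%, loss ≈ 23776 × 5.166/100 ≈ 1228.
Year 1983: gap = -1.8 × (8.06 - 4.4) = -6.588%, loss ≈ 23776 × 6.588/100 ≈ 1566.
Year 1984: gap = -1.8 × (8.82 - 4.4) = -7.956%, loss ≈ 23776 × 7.956/100 ≈ 1892.
Year 1985: gap = -1.8 × (5.86 - 4.4) = -2.628%, loss ≈ 23776 × 2.628/100 ≈ 625.
Year 1986: gap = -1.8 × (6.11 - 4.4) = -3.078%, loss ≈ 23776 × 3.078/100 ≈ 732.
Total lost output = 1228 + 1566 + 1892 + 625 + 732 = 6043 billion.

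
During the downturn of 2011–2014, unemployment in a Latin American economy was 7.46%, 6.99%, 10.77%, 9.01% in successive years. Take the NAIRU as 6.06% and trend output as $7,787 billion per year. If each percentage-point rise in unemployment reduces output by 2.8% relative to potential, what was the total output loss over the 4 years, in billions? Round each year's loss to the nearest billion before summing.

$2,178 billion

Year 2011: gap = -2.8 × (7.46 - 6.06) = -3.92%, loss ≈ 7787 × 3.92/100 ≈ 305.
Year 2012: gap = -2.8 × (6.99 - 6.06) = -2.604%, loss ≈ 7787 × 2.604/100 ≈ 203.
Year 2013: gap = -2.8 × (10.77 - 6.06) = -13.188%, loss ≈ 7787 × 13.188/100 ≈ 1027.
Year 2014: gap = -2.8 × (9.01 - 6.06) = -8.26%, loss ≈ 7787 × 8.26/100 ≈ 643.
Total lost output = 305 + 203 + 1027 + 643 = 2178 billion.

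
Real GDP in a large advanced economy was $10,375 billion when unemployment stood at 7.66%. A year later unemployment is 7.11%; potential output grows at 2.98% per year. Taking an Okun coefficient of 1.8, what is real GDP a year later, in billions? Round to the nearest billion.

$10,787 billion

Δu = 7.11 - 7.66 = -0.55 points.
Okun's law (growth form): g_Y = g_Y* - β × Δu = 2.98 - 1.8 × (-0.55) = 2.98 + 0.99 = 3.97%.
Real GDP in the next year = 10375 × (1 + 3.97/100) = 10375 × 1.0397 ≈ 10787 billion.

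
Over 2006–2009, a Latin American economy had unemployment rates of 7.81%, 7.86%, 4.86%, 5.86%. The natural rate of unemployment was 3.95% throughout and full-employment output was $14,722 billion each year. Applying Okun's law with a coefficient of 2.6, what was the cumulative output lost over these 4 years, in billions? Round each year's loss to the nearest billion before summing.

Year 2006: gap = -2.6 × (7.81 - 3.95) = -10.036%, loss ≈ 14722 × 10.036/100 ≈ 1477.
Year 2007: gap = -2.6 × (7.86 - 3.95) = -10.166%, loss ≈ 14722 × 10.166/100 ≈ 1497.
Year 2008: gap = -2.6 × (4.86 - 3.95) = -2.366%, loss ≈ 14722 × 2.366/100 ≈ 348.
Year 2009: gap = -2.6 × (5.86 - 3.95) = -4.966%, loss ≈ 14722 × 4.966/100 ≈ 731.
Total lost output = 1477 + 1497 + 348 + 731 = 4053 billion.

$4,053 billion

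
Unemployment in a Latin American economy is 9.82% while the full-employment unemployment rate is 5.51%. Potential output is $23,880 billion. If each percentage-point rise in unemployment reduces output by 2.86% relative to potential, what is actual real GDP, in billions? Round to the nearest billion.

Unemployment gap = 9.82 - 5.51 = 4.31 points, so the output gap is -2.86 × 4.31 = -12.3266%.
Actual GDP = 23880 × (1 - 12.3266/100) = 23880 × 0.876734 ≈ 20936 billion.

$20,936 billion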